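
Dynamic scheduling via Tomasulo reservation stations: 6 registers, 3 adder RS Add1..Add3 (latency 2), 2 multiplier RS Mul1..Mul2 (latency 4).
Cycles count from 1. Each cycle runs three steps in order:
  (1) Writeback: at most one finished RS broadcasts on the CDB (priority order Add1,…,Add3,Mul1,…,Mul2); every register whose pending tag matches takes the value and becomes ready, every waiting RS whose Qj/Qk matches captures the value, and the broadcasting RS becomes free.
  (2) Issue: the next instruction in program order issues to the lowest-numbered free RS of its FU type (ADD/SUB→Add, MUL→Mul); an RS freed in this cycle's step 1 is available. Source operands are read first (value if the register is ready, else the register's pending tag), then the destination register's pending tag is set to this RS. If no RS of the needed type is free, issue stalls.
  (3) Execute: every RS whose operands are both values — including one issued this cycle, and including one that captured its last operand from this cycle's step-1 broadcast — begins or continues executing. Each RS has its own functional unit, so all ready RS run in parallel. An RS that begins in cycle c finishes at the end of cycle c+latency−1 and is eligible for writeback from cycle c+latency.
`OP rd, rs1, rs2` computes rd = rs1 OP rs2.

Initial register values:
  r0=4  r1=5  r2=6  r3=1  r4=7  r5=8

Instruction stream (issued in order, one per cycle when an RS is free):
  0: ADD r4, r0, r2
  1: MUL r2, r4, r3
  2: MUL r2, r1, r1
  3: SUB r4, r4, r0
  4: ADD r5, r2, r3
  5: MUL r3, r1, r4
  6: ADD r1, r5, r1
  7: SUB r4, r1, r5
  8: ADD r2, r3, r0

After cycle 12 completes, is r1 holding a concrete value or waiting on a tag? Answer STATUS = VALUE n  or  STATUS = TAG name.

STATUS = VALUE 31

c1: issue ADD r4<-Add1 | r0:4,r1:5,r2:6,r3:1,r4:Add1,r5:8
c2: issue MUL r2<-Mul1 | r0:4,r1:5,r2:Mul1,r3:1,r4:Add1,r5:8
c3: CDB Add1=10; issue MUL r2<-Mul2 | r0:4,r1:5,r2:Mul2,r3:1,r4:10,r5:8
c4: issue SUB r4<-Add1 | r0:4,r1:5,r2:Mul2,r3:1,r4:Add1,r5:8
c5: issue ADD r5<-Add2 | r0:4,r1:5,r2:Mul2,r3:1,r4:Add1,r5:Add2
c6: CDB Add1=6; stall | r0:4,r1:5,r2:Mul2,r3:1,r4:6,r5:Add2
c7: CDB Mul1=10; issue MUL r3<-Mul1 | r0:4,r1:5,r2:Mul2,r3:Mul1,r4:6,r5:Add2
c8: CDB Mul2=25; issue ADD r1<-Add1 | r0:4,r1:Add1,r2:25,r3:Mul1,r4:6,r5:Add2
c9: issue SUB r4<-Add3 | r0:4,r1:Add1,r2:25,r3:Mul1,r4:Add3,r5:Add2
c10: CDB Add2=26; issue ADD r2<-Add2 | r0:4,r1:Add1,r2:Add2,r3:Mul1,r4:Add3,r5:26
c11: CDB Mul1=30 | r0:4,r1:Add1,r2:Add2,r3:30,r4:Add3,r5:26
c12: CDB Add1=31 | r0:4,r1:31,r2:Add2,r3:30,r4:Add3,r5:26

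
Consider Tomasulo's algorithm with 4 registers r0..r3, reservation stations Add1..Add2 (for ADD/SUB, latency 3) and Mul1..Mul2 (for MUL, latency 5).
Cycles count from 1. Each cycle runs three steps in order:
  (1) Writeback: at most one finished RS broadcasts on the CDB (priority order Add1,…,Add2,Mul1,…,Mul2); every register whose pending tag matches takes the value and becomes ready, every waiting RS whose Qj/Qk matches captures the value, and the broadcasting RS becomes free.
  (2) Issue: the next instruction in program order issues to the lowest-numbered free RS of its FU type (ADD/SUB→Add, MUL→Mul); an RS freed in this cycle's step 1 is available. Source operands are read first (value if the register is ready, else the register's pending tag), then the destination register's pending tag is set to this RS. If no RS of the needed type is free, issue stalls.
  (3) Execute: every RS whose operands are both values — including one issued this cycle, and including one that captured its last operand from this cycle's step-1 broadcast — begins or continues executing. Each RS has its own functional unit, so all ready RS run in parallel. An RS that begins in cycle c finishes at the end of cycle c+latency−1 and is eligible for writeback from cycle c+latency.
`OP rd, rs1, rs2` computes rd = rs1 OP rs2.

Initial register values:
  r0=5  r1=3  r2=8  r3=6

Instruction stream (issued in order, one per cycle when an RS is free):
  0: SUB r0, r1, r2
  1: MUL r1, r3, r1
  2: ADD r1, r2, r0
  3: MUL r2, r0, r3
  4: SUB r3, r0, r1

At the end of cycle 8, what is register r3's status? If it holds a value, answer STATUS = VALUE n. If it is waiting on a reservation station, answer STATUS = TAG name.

STATUS = TAG Add1

cycle 1: issue SUB r0<-Add1 // r0:Add1,r1:3,r2:8,r3:6
cycle 2: issue MUL r1<-Mul1 // r0:Add1,r1:Mul1,r2:8,r3:6
cycle 3: issue ADD r1<-Add2 // r0:Add1,r1:Add2,r2:8,r3:6
cycle 4: CDB Add1=-5; issue MUL r2<-Mul2 // r0:-5,r1:Add2,r2:Mul2,r3:6
cycle 5: issue SUB r3<-Add1 // r0:-5,r1:Add2,r2:Mul2,r3:Add1
cycle 6: - // r0:-5,r1:Add2,r2:Mul2,r3:Add1
cycle 7: CDB Add2=3 // r0:-5,r1:3,r2:Mul2,r3:Add1
cycle 8: CDB Mul1=18 // r0:-5,r1:3,r2:Mul2,r3:Add1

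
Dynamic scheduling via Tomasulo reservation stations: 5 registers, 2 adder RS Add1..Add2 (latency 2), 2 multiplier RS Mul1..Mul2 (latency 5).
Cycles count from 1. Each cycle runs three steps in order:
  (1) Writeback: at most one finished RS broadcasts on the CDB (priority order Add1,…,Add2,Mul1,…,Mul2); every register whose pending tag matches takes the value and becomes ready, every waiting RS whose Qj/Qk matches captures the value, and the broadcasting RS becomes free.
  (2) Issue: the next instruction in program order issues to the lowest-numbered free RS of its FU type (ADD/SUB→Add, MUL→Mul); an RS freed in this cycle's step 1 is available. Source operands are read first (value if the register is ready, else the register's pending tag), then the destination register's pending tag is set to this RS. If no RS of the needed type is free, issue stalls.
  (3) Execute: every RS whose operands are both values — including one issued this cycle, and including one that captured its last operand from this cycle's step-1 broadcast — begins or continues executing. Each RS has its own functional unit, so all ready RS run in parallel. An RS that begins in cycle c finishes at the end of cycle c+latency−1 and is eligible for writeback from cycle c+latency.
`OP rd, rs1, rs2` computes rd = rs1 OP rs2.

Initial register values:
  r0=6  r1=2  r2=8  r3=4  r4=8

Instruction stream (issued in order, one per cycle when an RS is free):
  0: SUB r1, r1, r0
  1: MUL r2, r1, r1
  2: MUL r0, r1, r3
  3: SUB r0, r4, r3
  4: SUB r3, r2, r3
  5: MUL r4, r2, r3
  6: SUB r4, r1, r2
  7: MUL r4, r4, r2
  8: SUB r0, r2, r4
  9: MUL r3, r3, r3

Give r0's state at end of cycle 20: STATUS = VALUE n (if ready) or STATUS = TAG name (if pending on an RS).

STATUS = VALUE 336

c1: issue SUB r1<-Add1 | r0:6,r1:Add1,r2:8,r3:4,r4:8
c2: issue MUL r2<-Mul1 | r0:6,r1:Add1,r2:Mul1,r3:4,r4:8
c3: CDB Add1=-4; issue MUL r0<-Mul2 | r0:Mul2,r1:-4,r2:Mul1,r3:4,r4:8
c4: issue SUB r0<-Add1 | r0:Add1,r1:-4,r2:Mul1,r3:4,r4:8
c5: issue SUB r3<-Add2 | r0:Add1,r1:-4,r2:Mul1,r3:Add2,r4:8
c6: CDB Add1=4; stall | r0:4,r1:-4,r2:Mul1,r3:Add2,r4:8
c7: stall | r0:4,r1:-4,r2:Mul1,r3:Add2,r4:8
c8: CDB Mul1=16; issue MUL r4<-Mul1 | r0:4,r1:-4,r2:16,r3:Add2,r4:Mul1
c9: CDB Mul2=-16; issue SUB r4<-Add1 | r0:4,r1:-4,r2:16,r3:Add2,r4:Add1
c10: CDB Add2=12; issue MUL r4<-Mul2 | r0:4,r1:-4,r2:16,r3:12,r4:Mul2
c11: CDB Add1=-20; issue SUB r0<-Add1 | r0:Add1,r1:-4,r2:16,r3:12,r4:Mul2
c12: stall | r0:Add1,r1:-4,r2:16,r3:12,r4:Mul2
c13: stall | r0:Add1,r1:-4,r2:16,r3:12,r4:Mul2
c14: stall | r0:Add1,r1:-4,r2:16,r3:12,r4:Mul2
c15: CDB Mul1=192; issue MUL r3<-Mul1 | r0:Add1,r1:-4,r2:16,r3:Mul1,r4:Mul2
c16: CDB Mul2=-320 | r0:Add1,r1:-4,r2:16,r3:Mul1,r4:-320
c17: - | r0:Add1,r1:-4,r2:16,r3:Mul1,r4:-320
c18: CDB Add1=336 | r0:336,r1:-4,r2:16,r3:Mul1,r4:-320
c19: - | r0:336,r1:-4,r2:16,r3:Mul1,r4:-320
c20: CDB Mul1=144 | r0:336,r1:-4,r2:16,r3:144,r4:-320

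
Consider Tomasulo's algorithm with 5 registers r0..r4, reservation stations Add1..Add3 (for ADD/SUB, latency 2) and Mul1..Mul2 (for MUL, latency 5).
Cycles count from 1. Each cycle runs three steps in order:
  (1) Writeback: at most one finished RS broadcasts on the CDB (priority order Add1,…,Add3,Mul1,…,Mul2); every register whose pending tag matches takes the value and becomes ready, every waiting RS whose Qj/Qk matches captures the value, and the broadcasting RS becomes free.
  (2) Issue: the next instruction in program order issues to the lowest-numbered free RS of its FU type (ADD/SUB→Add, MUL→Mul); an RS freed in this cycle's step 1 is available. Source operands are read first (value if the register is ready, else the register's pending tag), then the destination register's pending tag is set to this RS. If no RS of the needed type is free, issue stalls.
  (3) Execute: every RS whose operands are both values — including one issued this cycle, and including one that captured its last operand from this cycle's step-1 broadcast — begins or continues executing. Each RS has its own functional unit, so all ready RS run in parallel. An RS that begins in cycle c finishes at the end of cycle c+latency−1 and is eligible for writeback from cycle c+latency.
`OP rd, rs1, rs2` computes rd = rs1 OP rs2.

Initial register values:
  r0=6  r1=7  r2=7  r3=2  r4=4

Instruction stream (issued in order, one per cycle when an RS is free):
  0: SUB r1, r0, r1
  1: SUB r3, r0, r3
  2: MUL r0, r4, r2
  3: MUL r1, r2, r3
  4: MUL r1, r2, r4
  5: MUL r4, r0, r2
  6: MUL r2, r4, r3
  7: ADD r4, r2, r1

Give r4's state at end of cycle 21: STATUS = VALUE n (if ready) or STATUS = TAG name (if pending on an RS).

  c1: issue SUB r1<-Add1  regs: r0:6,r1:Add1,r2:7,r3:2,r4:4
  c2: issue SUB r3<-Add2  regs: r0:6,r1:Add1,r2:7,r3:Add2,r4:4
  c3: CDB Add1=-1; issue MUL r0<-Mul1  regs: r0:Mul1,r1:-1,r2:7,r3:Add2,r4:4
  c4: CDB Add2=4; issue MUL r1<-Mul2  regs: r0:Mul1,r1:Mul2,r2:7,r3:4,r4:4
  c5: stall  regs: r0:Mul1,r1:Mul2,r2:7,r3:4,r4:4
  c6: stall  regs: r0:Mul1,r1:Mul2,r2:7,r3:4,r4:4
  c7: stall  regs: r0:Mul1,r1:Mul2,r2:7,r3:4,r4:4
  c8: CDB Mul1=28; issue MUL r1<-Mul1  regs: r0:28,r1:Mul1,r2:7,r3:4,r4:4
  c9: CDB Mul2=28; issue MUL r4<-Mul2  regs: r0:28,r1:Mul1,r2:7,r3:4,r4:Mul2
  c10: stall  regs: r0:28,r1:Mul1,r2:7,r3:4,r4:Mul2
  c11: stall  regs: r0:28,r1:Mul1,r2:7,r3:4,r4:Mul2
  c12: stall  regs: r0:28,r1:Mul1,r2:7,r3:4,r4:Mul2
  c13: CDB Mul1=28; issue MUL r2<-Mul1  regs: r0:28,r1:28,r2:Mul1,r3:4,r4:Mul2
  c14: CDB Mul2=196; issue ADD r4<-Add1  regs: r0:28,r1:28,r2:Mul1,r3:4,r4:Add1
  c15: -  regs: r0:28,r1:28,r2:Mul1,r3:4,r4:Add1
  c16: -  regs: r0:28,r1:28,r2:Mul1,r3:4,r4:Add1
  c17: -  regs: r0:28,r1:28,r2:Mul1,r3:4,r4:Add1
  c18: -  regs: r0:28,r1:28,r2:Mul1,r3:4,r4:Add1
  c19: CDB Mul1=784  regs: r0:28,r1:28,r2:784,r3:4,r4:Add1
  c20: -  regs: r0:28,r1:28,r2:784,r3:4,r4:Add1
  c21: CDB Add1=812  regs: r0:28,r1:28,r2:784,r3:4,r4:812

STATUS = VALUE 812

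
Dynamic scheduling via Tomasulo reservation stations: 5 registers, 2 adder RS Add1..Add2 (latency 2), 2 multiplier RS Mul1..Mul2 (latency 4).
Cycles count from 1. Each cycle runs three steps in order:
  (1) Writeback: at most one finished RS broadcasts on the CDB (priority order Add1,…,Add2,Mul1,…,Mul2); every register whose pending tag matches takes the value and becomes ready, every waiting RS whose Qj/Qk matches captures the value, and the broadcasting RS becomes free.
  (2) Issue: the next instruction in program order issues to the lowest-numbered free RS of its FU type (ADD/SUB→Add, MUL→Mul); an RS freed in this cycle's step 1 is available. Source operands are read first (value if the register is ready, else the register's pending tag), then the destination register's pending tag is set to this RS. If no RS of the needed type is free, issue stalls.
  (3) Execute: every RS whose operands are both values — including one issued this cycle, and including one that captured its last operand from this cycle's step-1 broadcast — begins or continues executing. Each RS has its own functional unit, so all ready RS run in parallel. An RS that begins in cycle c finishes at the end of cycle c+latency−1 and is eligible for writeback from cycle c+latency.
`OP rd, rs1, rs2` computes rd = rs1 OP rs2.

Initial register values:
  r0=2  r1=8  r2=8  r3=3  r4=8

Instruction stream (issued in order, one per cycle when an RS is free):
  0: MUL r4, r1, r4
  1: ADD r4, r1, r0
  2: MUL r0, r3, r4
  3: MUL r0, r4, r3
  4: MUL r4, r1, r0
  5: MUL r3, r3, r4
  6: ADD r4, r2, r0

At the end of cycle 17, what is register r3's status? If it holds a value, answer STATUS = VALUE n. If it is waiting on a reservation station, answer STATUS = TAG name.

STATUS = VALUE 720

c1: issue MUL r4<-Mul1 | r0:2,r1:8,r2:8,r3:3,r4:Mul1
c2: issue ADD r4<-Add1 | r0:2,r1:8,r2:8,r3:3,r4:Add1
c3: issue MUL r0<-Mul2 | r0:Mul2,r1:8,r2:8,r3:3,r4:Add1
c4: CDB Add1=10; stall | r0:Mul2,r1:8,r2:8,r3:3,r4:10
c5: CDB Mul1=64; issue MUL r0<-Mul1 | r0:Mul1,r1:8,r2:8,r3:3,r4:10
c6: stall | r0:Mul1,r1:8,r2:8,r3:3,r4:10
c7: stall | r0:Mul1,r1:8,r2:8,r3:3,r4:10
c8: CDB Mul2=30; issue MUL r4<-Mul2 | r0:Mul1,r1:8,r2:8,r3:3,r4:Mul2
c9: CDB Mul1=30; issue MUL r3<-Mul1 | r0:30,r1:8,r2:8,r3:Mul1,r4:Mul2
c10: issue ADD r4<-Add1 | r0:30,r1:8,r2:8,r3:Mul1,r4:Add1
c11: - | r0:30,r1:8,r2:8,r3:Mul1,r4:Add1
c12: CDB Add1=38 | r0:30,r1:8,r2:8,r3:Mul1,r4:38
c13: CDB Mul2=240 | r0:30,r1:8,r2:8,r3:Mul1,r4:38
c14: - | r0:30,r1:8,r2:8,r3:Mul1,r4:38
c15: - | r0:30,r1:8,r2:8,r3:Mul1,r4:38
c16: - | r0:30,r1:8,r2:8,r3:Mul1,r4:38
c17: CDB Mul1=720 | r0:30,r1:8,r2:8,r3:720,r4:38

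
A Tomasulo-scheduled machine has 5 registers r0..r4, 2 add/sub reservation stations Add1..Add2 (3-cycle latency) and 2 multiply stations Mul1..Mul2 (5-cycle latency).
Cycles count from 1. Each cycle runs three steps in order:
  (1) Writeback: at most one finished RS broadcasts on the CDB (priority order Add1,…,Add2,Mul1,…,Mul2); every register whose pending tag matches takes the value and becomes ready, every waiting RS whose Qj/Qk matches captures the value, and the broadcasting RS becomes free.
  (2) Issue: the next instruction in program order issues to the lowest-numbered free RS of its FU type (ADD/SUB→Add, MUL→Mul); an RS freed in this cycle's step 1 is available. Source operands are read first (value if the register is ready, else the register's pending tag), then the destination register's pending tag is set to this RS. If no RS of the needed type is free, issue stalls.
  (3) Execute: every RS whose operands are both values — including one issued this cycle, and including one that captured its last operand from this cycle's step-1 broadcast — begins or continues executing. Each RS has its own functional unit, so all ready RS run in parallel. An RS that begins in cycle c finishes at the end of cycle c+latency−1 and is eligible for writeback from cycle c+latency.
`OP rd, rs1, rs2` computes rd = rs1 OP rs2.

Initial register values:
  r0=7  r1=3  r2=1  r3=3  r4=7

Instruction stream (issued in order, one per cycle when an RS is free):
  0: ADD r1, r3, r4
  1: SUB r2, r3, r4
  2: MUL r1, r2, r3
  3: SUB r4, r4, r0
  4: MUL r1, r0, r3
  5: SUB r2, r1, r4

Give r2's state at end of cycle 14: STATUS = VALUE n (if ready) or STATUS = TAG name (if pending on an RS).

STATUS = VALUE 21

c1: issue ADD r1<-Add1 | r0:7,r1:Add1,r2:1,r3:3,r4:7
c2: issue SUB r2<-Add2 | r0:7,r1:Add1,r2:Add2,r3:3,r4:7
c3: issue MUL r1<-Mul1 | r0:7,r1:Mul1,r2:Add2,r3:3,r4:7
c4: CDB Add1=10; issue SUB r4<-Add1 | r0:7,r1:Mul1,r2:Add2,r3:3,r4:Add1
c5: CDB Add2=-4; issue MUL r1<-Mul2 | r0:7,r1:Mul2,r2:-4,r3:3,r4:Add1
c6: issue SUB r2<-Add2 | r0:7,r1:Mul2,r2:Add2,r3:3,r4:Add1
c7: CDB Add1=0 | r0:7,r1:Mul2,r2:Add2,r3:3,r4:0
c8: - | r0:7,r1:Mul2,r2:Add2,r3:3,r4:0
c9: - | r0:7,r1:Mul2,r2:Add2,r3:3,r4:0
c10: CDB Mul1=-12 | r0:7,r1:Mul2,r2:Add2,r3:3,r4:0
c11: CDB Mul2=21 | r0:7,r1:21,r2:Add2,r3:3,r4:0
c12: - | r0:7,r1:21,r2:Add2,r3:3,r4:0
c13: - | r0:7,r1:21,r2:Add2,r3:3,r4:0
c14: CDB Add2=21 | r0:7,r1:21,r2:21,r3:3,r4:0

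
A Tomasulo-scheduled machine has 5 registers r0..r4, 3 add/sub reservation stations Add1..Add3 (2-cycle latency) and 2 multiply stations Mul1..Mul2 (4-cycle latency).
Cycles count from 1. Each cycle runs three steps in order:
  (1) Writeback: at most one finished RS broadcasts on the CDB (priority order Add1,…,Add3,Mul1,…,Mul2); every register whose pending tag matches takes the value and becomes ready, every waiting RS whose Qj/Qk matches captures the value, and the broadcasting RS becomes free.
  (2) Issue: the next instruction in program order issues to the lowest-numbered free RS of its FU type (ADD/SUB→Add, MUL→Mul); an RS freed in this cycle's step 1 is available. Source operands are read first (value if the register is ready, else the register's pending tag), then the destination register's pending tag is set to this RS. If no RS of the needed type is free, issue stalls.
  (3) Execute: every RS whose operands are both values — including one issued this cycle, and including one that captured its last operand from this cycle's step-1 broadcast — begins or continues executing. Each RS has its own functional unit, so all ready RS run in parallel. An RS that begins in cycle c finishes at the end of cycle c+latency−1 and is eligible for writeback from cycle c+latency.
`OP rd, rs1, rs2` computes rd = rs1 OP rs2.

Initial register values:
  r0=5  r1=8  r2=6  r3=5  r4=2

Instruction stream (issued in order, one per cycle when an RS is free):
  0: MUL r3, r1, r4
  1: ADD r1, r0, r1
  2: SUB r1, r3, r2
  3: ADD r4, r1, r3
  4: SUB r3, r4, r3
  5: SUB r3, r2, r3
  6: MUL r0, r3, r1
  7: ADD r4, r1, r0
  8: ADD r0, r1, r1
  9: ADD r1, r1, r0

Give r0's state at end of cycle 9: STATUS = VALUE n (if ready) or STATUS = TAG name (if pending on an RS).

STATUS = TAG Mul1

  c1: issue MUL r3<-Mul1  regs: r0:5,r1:8,r2:6,r3:Mul1,r4:2
  c2: issue ADD r1<-Add1  regs: r0:5,r1:Add1,r2:6,r3:Mul1,r4:2
  c3: issue SUB r1<-Add2  regs: r0:5,r1:Add2,r2:6,r3:Mul1,r4:2
  c4: CDB Add1=13; issue ADD r4<-Add1  regs: r0:5,r1:Add2,r2:6,r3:Mul1,r4:Add1
  c5: CDB Mul1=16; issue SUB r3<-Add3  regs: r0:5,r1:Add2,r2:6,r3:Add3,r4:Add1
  c6: stall  regs: r0:5,r1:Add2,r2:6,r3:Add3,r4:Add1
  c7: CDB Add2=10; issue SUB r3<-Add2  regs: r0:5,r1:10,r2:6,r3:Add2,r4:Add1
  c8: issue MUL r0<-Mul1  regs: r0:Mul1,r1:10,r2:6,r3:Add2,r4:Add1
  c9: CDB Add1=26; issue ADD r4<-Add1  regs: r0:Mul1,r1:10,r2:6,r3:Add2,r4:Add1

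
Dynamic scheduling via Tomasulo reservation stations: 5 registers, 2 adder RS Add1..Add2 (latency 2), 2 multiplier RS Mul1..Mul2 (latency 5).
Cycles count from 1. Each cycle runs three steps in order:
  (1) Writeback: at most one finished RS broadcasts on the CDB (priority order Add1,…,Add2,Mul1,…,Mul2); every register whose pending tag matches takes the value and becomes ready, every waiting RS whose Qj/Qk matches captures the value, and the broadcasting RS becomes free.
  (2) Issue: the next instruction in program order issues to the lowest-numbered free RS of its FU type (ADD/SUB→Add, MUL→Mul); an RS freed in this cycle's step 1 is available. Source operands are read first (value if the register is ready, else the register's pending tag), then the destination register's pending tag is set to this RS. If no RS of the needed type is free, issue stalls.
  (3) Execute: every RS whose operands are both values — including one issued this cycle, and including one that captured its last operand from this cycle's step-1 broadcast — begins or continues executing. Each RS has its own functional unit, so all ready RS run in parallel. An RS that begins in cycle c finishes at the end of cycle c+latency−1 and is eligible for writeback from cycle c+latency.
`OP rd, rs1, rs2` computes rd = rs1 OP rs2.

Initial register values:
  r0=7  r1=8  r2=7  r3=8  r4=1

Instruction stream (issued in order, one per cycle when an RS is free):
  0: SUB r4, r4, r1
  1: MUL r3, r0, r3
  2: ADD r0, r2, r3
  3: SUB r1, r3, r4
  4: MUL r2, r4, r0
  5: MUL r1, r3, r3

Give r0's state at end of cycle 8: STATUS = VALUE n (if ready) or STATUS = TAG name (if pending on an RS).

cycle 1: issue SUB r4<-Add1 // r0:7,r1:8,r2:7,r3:8,r4:Add1
cycle 2: issue MUL r3<-Mul1 // r0:7,r1:8,r2:7,r3:Mul1,r4:Add1
cycle 3: CDB Add1=-7; issue ADD r0<-Add1 // r0:Add1,r1:8,r2:7,r3:Mul1,r4:-7
cycle 4: issue SUB r1<-Add2 // r0:Add1,r1:Add2,r2:7,r3:Mul1,r4:-7
cycle 5: issue MUL r2<-Mul2 // r0:Add1,r1:Add2,r2:Mul2,r3:Mul1,r4:-7
cycle 6: stall // r0:Add1,r1:Add2,r2:Mul2,r3:Mul1,r4:-7
cycle 7: CDB Mul1=56; issue MUL r1<-Mul1 // r0:Add1,r1:Mul1,r2:Mul2,r3:56,r4:-7
cycle 8: - // r0:Add1,r1:Mul1,r2:Mul2,r3:56,r4:-7

STATUS = TAG Add1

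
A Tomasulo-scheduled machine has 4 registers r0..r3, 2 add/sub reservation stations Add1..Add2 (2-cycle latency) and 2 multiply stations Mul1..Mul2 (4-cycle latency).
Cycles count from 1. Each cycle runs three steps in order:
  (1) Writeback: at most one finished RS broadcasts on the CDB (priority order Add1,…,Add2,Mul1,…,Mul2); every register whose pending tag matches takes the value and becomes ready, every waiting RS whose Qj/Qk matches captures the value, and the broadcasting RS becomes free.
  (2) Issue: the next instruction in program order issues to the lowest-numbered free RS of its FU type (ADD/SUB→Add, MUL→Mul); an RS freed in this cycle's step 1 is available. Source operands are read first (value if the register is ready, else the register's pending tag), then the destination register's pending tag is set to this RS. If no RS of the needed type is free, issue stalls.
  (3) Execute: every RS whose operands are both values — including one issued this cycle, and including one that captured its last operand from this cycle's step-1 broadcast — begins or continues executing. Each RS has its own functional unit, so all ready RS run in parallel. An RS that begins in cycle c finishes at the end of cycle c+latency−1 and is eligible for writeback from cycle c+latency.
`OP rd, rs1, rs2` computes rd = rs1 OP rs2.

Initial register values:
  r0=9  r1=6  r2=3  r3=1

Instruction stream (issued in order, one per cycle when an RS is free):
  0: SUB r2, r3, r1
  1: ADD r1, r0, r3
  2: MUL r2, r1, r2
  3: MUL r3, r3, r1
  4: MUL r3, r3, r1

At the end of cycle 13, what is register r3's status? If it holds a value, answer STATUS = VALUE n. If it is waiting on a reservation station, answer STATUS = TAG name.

STATUS = VALUE 100

cycle 1: issue SUB r2<-Add1 // r0:9,r1:6,r2:Add1,r3:1
cycle 2: issue ADD r1<-Add2 // r0:9,r1:Add2,r2:Add1,r3:1
cycle 3: CDB Add1=-5; issue MUL r2<-Mul1 // r0:9,r1:Add2,r2:Mul1,r3:1
cycle 4: CDB Add2=10; issue MUL r3<-Mul2 // r0:9,r1:10,r2:Mul1,r3:Mul2
cycle 5: stall // r0:9,r1:10,r2:Mul1,r3:Mul2
cycle 6: stall // r0:9,r1:10,r2:Mul1,r3:Mul2
cycle 7: stall // r0:9,r1:10,r2:Mul1,r3:Mul2
cycle 8: CDB Mul1=-50; issue MUL r3<-Mul1 // r0:9,r1:10,r2:-50,r3:Mul1
cycle 9: CDB Mul2=10 // r0:9,r1:10,r2:-50,r3:Mul1
cycle 10: - // r0:9,r1:10,r2:-50,r3:Mul1
cycle 11: - // r0:9,r1:10,r2:-50,r3:Mul1
cycle 12: - // r0:9,r1:10,r2:-50,r3:Mul1
cycle 13: CDB Mul1=100 // r0:9,r1:10,r2:-50,r3:100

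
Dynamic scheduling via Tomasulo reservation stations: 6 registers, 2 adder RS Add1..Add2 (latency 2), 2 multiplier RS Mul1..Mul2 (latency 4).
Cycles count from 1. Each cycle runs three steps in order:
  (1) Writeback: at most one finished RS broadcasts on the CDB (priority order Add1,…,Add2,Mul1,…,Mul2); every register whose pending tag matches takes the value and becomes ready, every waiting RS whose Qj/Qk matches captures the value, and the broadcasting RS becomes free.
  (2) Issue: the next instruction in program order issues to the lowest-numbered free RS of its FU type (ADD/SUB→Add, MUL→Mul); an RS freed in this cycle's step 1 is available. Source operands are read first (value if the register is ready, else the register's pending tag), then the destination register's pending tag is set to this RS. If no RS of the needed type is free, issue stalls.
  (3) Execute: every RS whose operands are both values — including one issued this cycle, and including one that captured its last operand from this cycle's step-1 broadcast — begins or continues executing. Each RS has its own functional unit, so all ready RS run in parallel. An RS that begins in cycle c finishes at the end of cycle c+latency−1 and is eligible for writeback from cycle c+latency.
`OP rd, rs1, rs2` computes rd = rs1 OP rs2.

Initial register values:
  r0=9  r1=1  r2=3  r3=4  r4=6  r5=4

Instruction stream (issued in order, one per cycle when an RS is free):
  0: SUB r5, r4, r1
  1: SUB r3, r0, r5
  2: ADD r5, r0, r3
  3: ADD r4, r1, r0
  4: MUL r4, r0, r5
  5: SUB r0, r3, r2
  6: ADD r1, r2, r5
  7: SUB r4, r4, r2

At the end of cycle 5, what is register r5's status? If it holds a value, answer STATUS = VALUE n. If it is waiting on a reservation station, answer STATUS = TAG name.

STATUS = TAG Add1

c1: issue SUB r5<-Add1 | r0:9,r1:1,r2:3,r3:4,r4:6,r5:Add1
c2: issue SUB r3<-Add2 | r0:9,r1:1,r2:3,r3:Add2,r4:6,r5:Add1
c3: CDB Add1=5; issue ADD r5<-Add1 | r0:9,r1:1,r2:3,r3:Add2,r4:6,r5:Add1
c4: stall | r0:9,r1:1,r2:3,r3:Add2,r4:6,r5:Add1
c5: CDB Add2=4; issue ADD r4<-Add2 | r0:9,r1:1,r2:3,r3:4,r4:Add2,r5:Add1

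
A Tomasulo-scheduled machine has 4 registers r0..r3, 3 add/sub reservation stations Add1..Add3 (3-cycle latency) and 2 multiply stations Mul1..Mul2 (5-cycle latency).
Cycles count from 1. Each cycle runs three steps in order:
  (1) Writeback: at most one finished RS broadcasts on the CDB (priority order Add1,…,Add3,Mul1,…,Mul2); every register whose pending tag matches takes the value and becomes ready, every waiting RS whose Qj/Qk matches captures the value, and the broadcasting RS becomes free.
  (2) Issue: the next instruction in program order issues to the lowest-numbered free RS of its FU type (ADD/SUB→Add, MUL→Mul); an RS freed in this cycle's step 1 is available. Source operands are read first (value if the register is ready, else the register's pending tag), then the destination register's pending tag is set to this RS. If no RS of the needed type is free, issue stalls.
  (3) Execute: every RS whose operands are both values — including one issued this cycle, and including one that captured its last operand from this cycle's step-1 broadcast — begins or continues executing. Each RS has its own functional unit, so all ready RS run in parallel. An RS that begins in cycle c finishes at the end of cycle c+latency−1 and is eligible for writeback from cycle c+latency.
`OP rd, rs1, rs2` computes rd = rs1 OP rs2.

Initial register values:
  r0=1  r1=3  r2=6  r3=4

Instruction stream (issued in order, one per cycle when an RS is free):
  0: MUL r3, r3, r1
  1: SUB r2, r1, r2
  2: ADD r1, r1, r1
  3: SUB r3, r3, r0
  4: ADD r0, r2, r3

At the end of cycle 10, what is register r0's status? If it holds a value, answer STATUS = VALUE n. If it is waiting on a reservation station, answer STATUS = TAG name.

c1: issue MUL r3<-Mul1 | r0:1,r1:3,r2:6,r3:Mul1
c2: issue SUB r2<-Add1 | r0:1,r1:3,r2:Add1,r3:Mul1
c3: issue ADD r1<-Add2 | r0:1,r1:Add2,r2:Add1,r3:Mul1
c4: issue SUB r3<-Add3 | r0:1,r1:Add2,r2:Add1,r3:Add3
c5: CDB Add1=-3; issue ADD r0<-Add1 | r0:Add1,r1:Add2,r2:-3,r3:Add3
c6: CDB Add2=6 | r0:Add1,r1:6,r2:-3,r3:Add3
c7: CDB Mul1=12 | r0:Add1,r1:6,r2:-3,r3:Add3
c8: - | r0:Add1,r1:6,r2:-3,r3:Add3
c9: - | r0:Add1,r1:6,r2:-3,r3:Add3
c10: CDB Add3=11 | r0:Add1,r1:6,r2:-3,r3:11

STATUS = TAG Add1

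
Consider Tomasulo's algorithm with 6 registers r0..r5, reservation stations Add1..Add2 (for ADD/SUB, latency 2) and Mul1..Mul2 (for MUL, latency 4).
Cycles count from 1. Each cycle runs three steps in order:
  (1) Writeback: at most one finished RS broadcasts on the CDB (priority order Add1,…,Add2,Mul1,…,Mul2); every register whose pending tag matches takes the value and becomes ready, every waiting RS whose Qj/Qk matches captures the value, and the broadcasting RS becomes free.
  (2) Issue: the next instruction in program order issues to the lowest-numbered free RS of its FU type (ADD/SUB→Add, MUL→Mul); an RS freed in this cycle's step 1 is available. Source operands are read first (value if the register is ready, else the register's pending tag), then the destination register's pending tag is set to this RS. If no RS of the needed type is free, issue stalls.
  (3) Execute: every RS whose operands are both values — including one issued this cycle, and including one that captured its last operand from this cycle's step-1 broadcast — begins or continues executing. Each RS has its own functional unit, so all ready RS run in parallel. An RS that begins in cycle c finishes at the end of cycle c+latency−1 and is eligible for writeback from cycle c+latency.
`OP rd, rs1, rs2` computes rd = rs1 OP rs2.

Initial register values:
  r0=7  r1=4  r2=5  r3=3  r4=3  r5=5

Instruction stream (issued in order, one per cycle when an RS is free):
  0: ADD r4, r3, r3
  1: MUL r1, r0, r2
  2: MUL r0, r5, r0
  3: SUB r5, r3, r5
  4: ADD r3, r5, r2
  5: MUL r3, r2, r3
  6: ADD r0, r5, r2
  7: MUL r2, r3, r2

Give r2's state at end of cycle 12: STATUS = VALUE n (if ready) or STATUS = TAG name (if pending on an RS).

STATUS = TAG Mul2

c1: issue ADD r4<-Add1 | r0:7,r1:4,r2:5,r3:3,r4:Add1,r5:5
c2: issue MUL r1<-Mul1 | r0:7,r1:Mul1,r2:5,r3:3,r4:Add1,r5:5
c3: CDB Add1=6; issue MUL r0<-Mul2 | r0:Mul2,r1:Mul1,r2:5,r3:3,r4:6,r5:5
c4: issue SUB r5<-Add1 | r0:Mul2,r1:Mul1,r2:5,r3:3,r4:6,r5:Add1
c5: issue ADD r3<-Add2 | r0:Mul2,r1:Mul1,r2:5,r3:Add2,r4:6,r5:Add1
c6: CDB Add1=-2; stall | r0:Mul2,r1:Mul1,r2:5,r3:Add2,r4:6,r5:-2
c7: CDB Mul1=35; issue MUL r3<-Mul1 | r0:Mul2,r1:35,r2:5,r3:Mul1,r4:6,r5:-2
c8: CDB Add2=3; issue ADD r0<-Add1 | r0:Add1,r1:35,r2:5,r3:Mul1,r4:6,r5:-2
c9: CDB Mul2=35; issue MUL r2<-Mul2 | r0:Add1,r1:35,r2:Mul2,r3:Mul1,r4:6,r5:-2
c10: CDB Add1=3 | r0:3,r1:35,r2:Mul2,r3:Mul1,r4:6,r5:-2
c11: - | r0:3,r1:35,r2:Mul2,r3:Mul1,r4:6,r5:-2
c12: CDB Mul1=15 | r0:3,r1:35,r2:Mul2,r3:15,r4:6,r5:-2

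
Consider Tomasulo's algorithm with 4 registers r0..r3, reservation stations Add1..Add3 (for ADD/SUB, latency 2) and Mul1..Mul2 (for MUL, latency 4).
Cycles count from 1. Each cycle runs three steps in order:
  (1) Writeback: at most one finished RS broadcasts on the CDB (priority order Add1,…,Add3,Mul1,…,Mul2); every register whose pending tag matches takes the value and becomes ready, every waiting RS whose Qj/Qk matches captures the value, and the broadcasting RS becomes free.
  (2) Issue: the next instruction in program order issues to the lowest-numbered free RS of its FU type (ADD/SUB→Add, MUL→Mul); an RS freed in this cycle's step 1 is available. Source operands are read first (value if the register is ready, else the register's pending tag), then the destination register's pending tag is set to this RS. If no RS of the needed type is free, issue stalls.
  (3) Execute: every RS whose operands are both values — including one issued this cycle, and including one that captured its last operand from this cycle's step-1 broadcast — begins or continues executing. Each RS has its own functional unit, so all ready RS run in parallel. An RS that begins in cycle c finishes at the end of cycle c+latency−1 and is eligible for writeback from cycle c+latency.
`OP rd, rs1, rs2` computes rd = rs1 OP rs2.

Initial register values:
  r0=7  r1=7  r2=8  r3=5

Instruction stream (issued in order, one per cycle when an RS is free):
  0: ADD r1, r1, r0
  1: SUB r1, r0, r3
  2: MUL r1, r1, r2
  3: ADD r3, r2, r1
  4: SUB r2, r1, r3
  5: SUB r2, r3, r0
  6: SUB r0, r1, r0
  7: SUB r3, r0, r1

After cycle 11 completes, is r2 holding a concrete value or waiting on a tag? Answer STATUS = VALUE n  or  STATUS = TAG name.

c1: issue ADD r1<-Add1 | r0:7,r1:Add1,r2:8,r3:5
c2: issue SUB r1<-Add2 | r0:7,r1:Add2,r2:8,r3:5
c3: CDB Add1=14; issue MUL r1<-Mul1 | r0:7,r1:Mul1,r2:8,r3:5
c4: CDB Add2=2; issue ADD r3<-Add1 | r0:7,r1:Mul1,r2:8,r3:Add1
c5: issue SUB r2<-Add2 | r0:7,r1:Mul1,r2:Add2,r3:Add1
c6: issue SUB r2<-Add3 | r0:7,r1:Mul1,r2:Add3,r3:Add1
c7: stall | r0:7,r1:Mul1,r2:Add3,r3:Add1
c8: CDB Mul1=16; stall | r0:7,r1:16,r2:Add3,r3:Add1
c9: stall | r0:7,r1:16,r2:Add3,r3:Add1
c10: CDB Add1=24; issue SUB r0<-Add1 | r0:Add1,r1:16,r2:Add3,r3:24
c11: stall | r0:Add1,r1:16,r2:Add3,r3:24

STATUS = TAG Add3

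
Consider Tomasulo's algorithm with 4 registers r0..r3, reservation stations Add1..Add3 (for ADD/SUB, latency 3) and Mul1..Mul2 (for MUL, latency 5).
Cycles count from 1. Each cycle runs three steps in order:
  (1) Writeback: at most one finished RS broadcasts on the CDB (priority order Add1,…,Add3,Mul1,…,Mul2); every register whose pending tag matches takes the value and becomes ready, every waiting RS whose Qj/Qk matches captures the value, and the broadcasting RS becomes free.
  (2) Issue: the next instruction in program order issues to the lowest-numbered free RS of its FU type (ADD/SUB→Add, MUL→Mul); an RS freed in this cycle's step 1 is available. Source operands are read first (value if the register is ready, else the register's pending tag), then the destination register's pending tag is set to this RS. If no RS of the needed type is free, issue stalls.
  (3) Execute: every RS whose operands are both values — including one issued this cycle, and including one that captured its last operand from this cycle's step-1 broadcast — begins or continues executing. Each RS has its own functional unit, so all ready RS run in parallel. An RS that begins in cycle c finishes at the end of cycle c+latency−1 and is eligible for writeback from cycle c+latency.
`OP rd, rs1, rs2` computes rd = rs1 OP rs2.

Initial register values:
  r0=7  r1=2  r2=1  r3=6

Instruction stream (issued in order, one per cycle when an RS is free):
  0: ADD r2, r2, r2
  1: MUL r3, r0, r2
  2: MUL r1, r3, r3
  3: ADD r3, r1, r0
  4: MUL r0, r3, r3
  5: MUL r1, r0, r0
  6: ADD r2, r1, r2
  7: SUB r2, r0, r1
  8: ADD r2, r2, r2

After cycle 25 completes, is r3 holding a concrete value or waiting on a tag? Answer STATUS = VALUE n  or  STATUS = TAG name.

c1: issue ADD r2<-Add1 | r0:7,r1:2,r2:Add1,r3:6
c2: issue MUL r3<-Mul1 | r0:7,r1:2,r2:Add1,r3:Mul1
c3: issue MUL r1<-Mul2 | r0:7,r1:Mul2,r2:Add1,r3:Mul1
c4: CDB Add1=2; issue ADD r3<-Add1 | r0:7,r1:Mul2,r2:2,r3:Add1
c5: stall | r0:7,r1:Mul2,r2:2,r3:Add1
c6: stall | r0:7,r1:Mul2,r2:2,r3:Add1
c7: stall | r0:7,r1:Mul2,r2:2,r3:Add1
c8: stall | r0:7,r1:Mul2,r2:2,r3:Add1
c9: CDB Mul1=14; issue MUL r0<-Mul1 | r0:Mul1,r1:Mul2,r2:2,r3:Add1
c10: stall | r0:Mul1,r1:Mul2,r2:2,r3:Add1
c11: stall | r0:Mul1,r1:Mul2,r2:2,r3:Add1
c12: stall | r0:Mul1,r1:Mul2,r2:2,r3:Add1
c13: stall | r0:Mul1,r1:Mul2,r2:2,r3:Add1
c14: CDB Mul2=196; issue MUL r1<-Mul2 | r0:Mul1,r1:Mul2,r2:2,r3:Add1
c15: issue ADD r2<-Add2 | r0:Mul1,r1:Mul2,r2:Add2,r3:Add1
c16: issue SUB r2<-Add3 | r0:Mul1,r1:Mul2,r2:Add3,r3:Add1
c17: CDB Add1=203; issue ADD r2<-Add1 | r0:Mul1,r1:Mul2,r2:Add1,r3:203
c18: - | r0:Mul1,r1:Mul2,r2:Add1,r3:203
c19: - | r0:Mul1,r1:Mul2,r2:Add1,r3:203
c20: - | r0:Mul1,r1:Mul2,r2:Add1,r3:203
c21: - | r0:Mul1,r1:Mul2,r2:Add1,r3:203
c22: CDB Mul1=41209 | r0:41209,r1:Mul2,r2:Add1,r3:203
c23: - | r0:41209,r1:Mul2,r2:Add1,r3:203
c24: - | r0:41209,r1:Mul2,r2:Add1,r3:203
c25: - | r0:41209,r1:Mul2,r2:Add1,r3:203

STATUS = VALUE 203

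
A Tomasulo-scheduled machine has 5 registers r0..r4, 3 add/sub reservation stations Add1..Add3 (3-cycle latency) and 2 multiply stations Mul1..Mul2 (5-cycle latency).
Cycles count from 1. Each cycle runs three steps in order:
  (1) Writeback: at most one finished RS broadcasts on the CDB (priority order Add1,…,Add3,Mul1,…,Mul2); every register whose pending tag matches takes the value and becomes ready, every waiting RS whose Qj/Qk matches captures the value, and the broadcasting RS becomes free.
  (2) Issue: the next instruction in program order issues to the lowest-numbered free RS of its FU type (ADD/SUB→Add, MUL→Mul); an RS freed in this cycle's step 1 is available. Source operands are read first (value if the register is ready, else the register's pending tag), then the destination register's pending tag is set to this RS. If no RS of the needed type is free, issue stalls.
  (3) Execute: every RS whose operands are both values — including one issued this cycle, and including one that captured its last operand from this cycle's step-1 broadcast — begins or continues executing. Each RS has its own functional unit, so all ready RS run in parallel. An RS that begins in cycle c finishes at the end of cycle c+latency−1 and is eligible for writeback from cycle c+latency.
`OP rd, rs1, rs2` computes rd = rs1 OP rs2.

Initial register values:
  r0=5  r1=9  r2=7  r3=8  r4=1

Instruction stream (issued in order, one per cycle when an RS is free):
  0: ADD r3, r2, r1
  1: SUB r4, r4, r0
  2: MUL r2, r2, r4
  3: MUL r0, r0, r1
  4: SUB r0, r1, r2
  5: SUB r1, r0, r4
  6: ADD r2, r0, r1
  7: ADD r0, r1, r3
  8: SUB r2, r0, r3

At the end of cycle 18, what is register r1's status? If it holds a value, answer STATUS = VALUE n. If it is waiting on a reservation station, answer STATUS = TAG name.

c1: issue ADD r3<-Add1 | r0:5,r1:9,r2:7,r3:Add1,r4:1
c2: issue SUB r4<-Add2 | r0:5,r1:9,r2:7,r3:Add1,r4:Add2
c3: issue MUL r2<-Mul1 | r0:5,r1:9,r2:Mul1,r3:Add1,r4:Add2
c4: CDB Add1=16; issue MUL r0<-Mul2 | r0:Mul2,r1:9,r2:Mul1,r3:16,r4:Add2
c5: CDB Add2=-4; issue SUB r0<-Add1 | r0:Add1,r1:9,r2:Mul1,r3:16,r4:-4
c6: issue SUB r1<-Add2 | r0:Add1,r1:Add2,r2:Mul1,r3:16,r4:-4
c7: issue ADD r2<-Add3 | r0:Add1,r1:Add2,r2:Add3,r3:16,r4:-4
c8: stall | r0:Add1,r1:Add2,r2:Add3,r3:16,r4:-4
c9: CDB Mul2=45; stall | r0:Add1,r1:Add2,r2:Add3,r3:16,r4:-4
c10: CDB Mul1=-28; stall | r0:Add1,r1:Add2,r2:Add3,r3:16,r4:-4
c11: stall | r0:Add1,r1:Add2,r2:Add3,r3:16,r4:-4
c12: stall | r0:Add1,r1:Add2,r2:Add3,r3:16,r4:-4
c13: CDB Add1=37; issue ADD r0<-Add1 | r0:Add1,r1:Add2,r2:Add3,r3:16,r4:-4
c14: stall | r0:Add1,r1:Add2,r2:Add3,r3:16,r4:-4
c15: stall | r0:Add1,r1:Add2,r2:Add3,r3:16,r4:-4
c16: CDB Add2=41; issue SUB r2<-Add2 | r0:Add1,r1:41,r2:Add2,r3:16,r4:-4
c17: - | r0:Add1,r1:41,r2:Add2,r3:16,r4:-4
c18: - | r0:Add1,r1:41,r2:Add2,r3:16,r4:-4

STATUS = VALUE 41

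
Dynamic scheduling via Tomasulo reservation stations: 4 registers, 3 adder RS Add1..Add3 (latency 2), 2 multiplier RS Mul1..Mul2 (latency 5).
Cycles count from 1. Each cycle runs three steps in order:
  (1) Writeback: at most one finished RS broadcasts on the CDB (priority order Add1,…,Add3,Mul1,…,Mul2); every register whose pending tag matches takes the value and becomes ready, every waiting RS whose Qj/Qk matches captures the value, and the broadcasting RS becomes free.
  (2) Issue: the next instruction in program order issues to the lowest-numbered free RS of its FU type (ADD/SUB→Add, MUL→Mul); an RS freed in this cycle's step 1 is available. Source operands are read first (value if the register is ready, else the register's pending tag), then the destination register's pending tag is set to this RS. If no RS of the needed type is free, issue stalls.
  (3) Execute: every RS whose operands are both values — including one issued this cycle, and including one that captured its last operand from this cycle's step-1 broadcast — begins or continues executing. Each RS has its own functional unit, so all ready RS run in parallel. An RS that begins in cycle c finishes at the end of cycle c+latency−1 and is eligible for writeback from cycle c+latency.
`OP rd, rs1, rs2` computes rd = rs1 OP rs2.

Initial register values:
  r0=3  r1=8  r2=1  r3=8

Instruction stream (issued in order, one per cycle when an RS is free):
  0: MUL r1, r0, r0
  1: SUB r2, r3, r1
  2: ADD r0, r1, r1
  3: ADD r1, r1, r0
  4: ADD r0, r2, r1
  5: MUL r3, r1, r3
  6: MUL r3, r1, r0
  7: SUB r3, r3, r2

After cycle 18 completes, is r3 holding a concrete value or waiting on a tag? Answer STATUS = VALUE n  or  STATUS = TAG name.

cycle 1: issue MUL r1<-Mul1 // r0:3,r1:Mul1,r2:1,r3:8
cycle 2: issue SUB r2<-Add1 // r0:3,r1:Mul1,r2:Add1,r3:8
cycle 3: issue ADD r0<-Add2 // r0:Add2,r1:Mul1,r2:Add1,r3:8
cycle 4: issue ADD r1<-Add3 // r0:Add2,r1:Add3,r2:Add1,r3:8
cycle 5: stall // r0:Add2,r1:Add3,r2:Add1,r3:8
cycle 6: CDB Mul1=9; stall // r0:Add2,r1:Add3,r2:Add1,r3:8
cycle 7: stall // r0:Add2,r1:Add3,r2:Add1,r3:8
cycle 8: CDB Add1=-1; issue ADD r0<-Add1 // r0:Add1,r1:Add3,r2:-1,r3:8
cycle 9: CDB Add2=18; issue MUL r3<-Mul1 // r0:Add1,r1:Add3,r2:-1,r3:Mul1
cycle 10: issue MUL r3<-Mul2 // r0:Add1,r1:Add3,r2:-1,r3:Mul2
cycle 11: CDB Add3=27; issue SUB r3<-Add2 // r0:Add1,r1:27,r2:-1,r3:Add2
cycle 12: - // r0:Add1,r1:27,r2:-1,r3:Add2
cycle 13: CDB Add1=26 // r0:26,r1:27,r2:-1,r3:Add2
cycle 14: - // r0:26,r1:27,r2:-1,r3:Add2
cycle 15: - // r0:26,r1:27,r2:-1,r3:Add2
cycle 16: CDB Mul1=216 // r0:26,r1:27,r2:-1,r3:Add2
cycle 17: - // r0:26,r1:27,r2:-1,r3:Add2
cycle 18: CDB Mul2=702 // r0:26,r1:27,r2:-1,r3:Add2

STATUS = TAG Add2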